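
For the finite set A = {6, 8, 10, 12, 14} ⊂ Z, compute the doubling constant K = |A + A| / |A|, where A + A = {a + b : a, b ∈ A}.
K = |A + A| / |A| = 9/5

Enumerate A + A = {a + b : a, b ∈ A}. With |A| = 5, there are |A|^2 = 25 ordered sum pairs; collecting distinct values, A + A = {12, 14, 16, 18, 20, 22, 24, 26, 28}, so |A + A| = 9. Thus K = 9/5. Here |A + A| = 2|A| − 1 = 9, the minimum possible — so K = 9/5 is minimal, which holds iff A is an arithmetic progression.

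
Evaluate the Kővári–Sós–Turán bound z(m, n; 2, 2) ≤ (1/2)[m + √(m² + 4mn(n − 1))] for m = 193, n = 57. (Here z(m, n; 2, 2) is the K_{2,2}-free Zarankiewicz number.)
z(193, 57; 2, 2) ≤ (1/2)[193 + √(193² + 4·193·57·56)] = (1/2)[193 + √2501473] = 887.3023

Kővári–Sós–Turán: let r_1, ..., r_193 be the row sums and z = Σ r_i the total number of 1s. Each pair of columns can share at most one row with both entries 1 (else a 2×2 all-ones block appears), so Σ_i C(r_i, 2) ≤ C(57, 2) = 1596. By convexity Σ_i C(r_i, 2) ≥ 193·C(z/193, 2) = z(z − 193)/(2·193), giving z² − 193z − 193·57·56 ≤ 0 and hence z ≤ (1/2)[193 + √(37249 + 4·616056)] = (1/2)[193 + √2501473] ≈ (1/2)(193 + 1581.6046) = 887.3023.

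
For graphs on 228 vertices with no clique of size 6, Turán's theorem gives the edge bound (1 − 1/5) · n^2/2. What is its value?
Turán density bound = (4/5) · 228^2/2 = 103968/5 ≈ 20793.6

Turán's theorem: ex(n, K_{r+1}) is achieved by the complete r-partite Turán graph T(n, r) with parts as balanced as possible, and is at most (1 − 1/r) · n^2/2. For r = 5, n = 228: the density bound is (4/5) · 51984/2 = 103968/5 ≈ 20793.6. The integer-valued extremum is e(T(228, 5)) = 20793, which is strictly less than the density bound 103968/5 since 5 ∤ 228 (the parts of T(228, 5) cannot all be equal).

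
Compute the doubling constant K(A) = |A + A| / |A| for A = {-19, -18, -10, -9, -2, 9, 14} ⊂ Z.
K = |A + A| / |A| = 25/7

Enumerate A + A = {a + b : a, b ∈ A}. With |A| = 7, there are |A|^2 = 49 ordered sum pairs; collecting distinct values, A + A = {-38, -37, -36, -29, -28, -27, -21, -20, -19, -18, -12, -11, -10, -9, -5, -4, -1, 0, 4, 5, 7, 12, 18, 23, 28}, so |A + A| = 25. Thus K = 25/7. For comparison, the minimum possible |A + A| over all 7-element sets is 2·7 − 1 = 13 (so min K = 13/7), attained only by arithmetic progressions.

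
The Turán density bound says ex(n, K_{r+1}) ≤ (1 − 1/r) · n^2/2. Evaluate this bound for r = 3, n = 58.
Turán density bound = (2/3) · 58^2/2 = 3364/3 ≈ 1121.3333

Turán's theorem: ex(n, K_{r+1}) is achieved by the complete r-partite Turán graph T(n, r) with parts as balanced as possible, and is at most (1 − 1/r) · n^2/2. For r = 3, n = 58: the density bound is (2/3) · 3364/2 = 3364/3 ≈ 1121.3333. The integer-valued extremum is e(T(58, 3)) = 1121, which is strictly less than the density bound 3364/3 since 3 ∤ 58 (the parts of T(58, 3) cannot all be equal).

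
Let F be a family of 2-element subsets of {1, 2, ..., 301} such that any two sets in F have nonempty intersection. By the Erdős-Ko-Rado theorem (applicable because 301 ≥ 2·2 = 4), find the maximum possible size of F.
max |F| = C(300, 1) = 300

The Erdős-Ko-Rado theorem states: for n ≥ 2k, an intersecting family of k-subsets of an n-element set has size at most C(n − 1, k − 1), with equality for 'star' families {A ⊆ [n] : |A| = k, i ∈ A} (fix an element i). For n = 301, k = 2: C(300, 1) = 300.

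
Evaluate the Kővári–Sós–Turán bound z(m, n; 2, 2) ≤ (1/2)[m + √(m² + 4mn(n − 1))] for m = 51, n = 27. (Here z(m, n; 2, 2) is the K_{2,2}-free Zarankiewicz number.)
z(51, 27; 2, 2) ≤ (1/2)[51 + √(51² + 4·51·27·26)] = (1/2)[51 + √145809] = 216.4247

Kővári–Sós–Turán: let r_1, ..., r_51 be the row sums and z = Σ r_i the total number of 1s. Each pair of columns can share at most one row with both entries 1 (else a 2×2 all-ones block appears), so Σ_i C(r_i, 2) ≤ C(27, 2) = 351. By convexity Σ_i C(r_i, 2) ≥ 51·C(z/51, 2) = z(z − 51)/(2·51), giving z² − 51z − 51·27·26 ≤ 0 and hence z ≤ (1/2)[51 + √(2601 + 4·35802)] = (1/2)[51 + √145809] ≈ (1/2)(51 + 381.8494) = 216.4247.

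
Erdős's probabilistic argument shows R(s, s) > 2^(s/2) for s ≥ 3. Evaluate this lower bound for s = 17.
2^(17/2) = 362.0387; so R(17, 17) > 362.0387

Colour each edge of K_n uniformly at random with red/blue. The expected number of monochromatic K_17 is C(n, 17) · 2 · 2^(−C(17,2)). If C(n, 17) · 2^(1 − C(17,2)) < 1, then with positive probability no monochromatic K_17 exists, so R(17, 17) > n. The standard estimate C(n, 17) ≤ n^17/17! shows this inequality holds whenever n ≤ 2^(17/2) (since 17! · 2^(C(17,2) − 1) > 2^(17^2/2) ≥ n^17). Hence R(17, 17) > 2^(17/2) = 362.0387.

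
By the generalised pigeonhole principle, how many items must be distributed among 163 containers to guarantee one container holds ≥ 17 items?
n = (17 − 1)·163 + 1 = 2609

By the generalised pigeonhole principle, to guarantee some box contains ≥ r objects we need more than (r − 1) · k objects total. Threshold: n = (r − 1) · k + 1. With r = 17 and k = 163: n = 16 · 163 + 1 = 2608 + 1 = 2609. For n = 2608 = 16 · 163, we can put exactly 16 objects in every box, avoiding 17 in any single one — so 2609 is tight.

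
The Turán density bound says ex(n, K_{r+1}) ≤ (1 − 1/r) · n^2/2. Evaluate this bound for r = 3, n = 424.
Turán density bound = (2/3) · 424^2/2 = 179776/3 ≈ 59925.3333

Turán's theorem: ex(n, K_{r+1}) is achieved by the complete r-partite Turán graph T(n, r) with parts as balanced as possible, and is at most (1 − 1/r) · n^2/2. For r = 3, n = 424: the density bound is (2/3) · 179776/2 = 179776/3 ≈ 59925.3333. The integer-valued extremum is e(T(424, 3)) = 59925, which is strictly less than the density bound 179776/3 since 3 ∤ 424 (the parts of T(424, 3) cannot all be equal).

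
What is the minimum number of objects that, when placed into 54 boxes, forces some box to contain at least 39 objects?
n = (39 − 1)·54 + 1 = 2053

By the generalised pigeonhole principle, to guarantee some box contains ≥ r objects we need more than (r − 1) · k objects total. Threshold: n = (r − 1) · k + 1. With r = 39 and k = 54: n = 38 · 54 + 1 = 2052 + 1 = 2053. For n = 2052 = 38 · 54, we can put exactly 38 objects in every box, avoiding 39 in any single one — so 2053 is tight.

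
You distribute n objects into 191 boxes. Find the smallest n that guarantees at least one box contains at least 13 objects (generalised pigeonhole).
n = (13 − 1)·191 + 1 = 2293

By the generalised pigeonhole principle, to guarantee some box contains ≥ r objects we need more than (r − 1) · k objects total. Threshold: n = (r − 1) · k + 1. With r = 13 and k = 191: n = 12 · 191 + 1 = 2292 + 1 = 2293. For n = 2292 = 12 · 191, we can put exactly 12 objects in every box, avoiding 13 in any single one — so 2293 is tight.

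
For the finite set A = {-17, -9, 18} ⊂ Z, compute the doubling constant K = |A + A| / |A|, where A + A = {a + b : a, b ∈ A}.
K = |A + A| / |A| = 6/3 = 2

Enumerate A + A = {a + b : a, b ∈ A}. With |A| = 3, there are |A|^2 = 9 ordered sum pairs; collecting distinct values, A + A = {-34, -26, -18, 1, 9, 36}, so |A + A| = 6. Thus K = 6/3 = 2. For comparison, the minimum possible |A + A| over all 3-element sets is 2·3 − 1 = 5 (so min K = 5/3), attained only by arithmetic progressions.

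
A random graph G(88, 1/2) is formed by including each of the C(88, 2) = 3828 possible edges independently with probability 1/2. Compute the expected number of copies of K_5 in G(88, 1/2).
E[# K_5] = C(88, 5) · (1/2)^C(5, 2) = 39175752 / 2^10 = 4896969/128 = 38257.5703125

For each 5-subset S of vertices (there are C(88, 5) = 39175752 such S), let X_S = 1 if S induces a K_5 (all C(5, 2) = 10 edges present). Then P(X_S = 1) = (1/2)^10 = 1/1024. By linearity of expectation, E[# K_5] = C(88, 5) · (1/2)^10 = 39175752 / 1024 = 4896969/128 = 38257.5703125.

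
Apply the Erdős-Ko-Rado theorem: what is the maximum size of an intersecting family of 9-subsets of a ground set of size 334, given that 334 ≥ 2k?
max |F| = C(333, 8) = 3445393434665391

The Erdős-Ko-Rado theorem states: for n ≥ 2k, an intersecting family of k-subsets of an n-element set has size at most C(n − 1, k − 1), with equality for 'star' families {A ⊆ [n] : |A| = k, i ∈ A} (fix an element i). For n = 334, k = 9: C(333, 8) = 3445393434665391.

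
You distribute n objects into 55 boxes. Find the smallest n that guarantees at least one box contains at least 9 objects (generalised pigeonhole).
n = (9 − 1)·55 + 1 = 441

By the generalised pigeonhole principle, to guarantee some box contains ≥ r objects we need more than (r − 1) · k objects total. Threshold: n = (r − 1) · k + 1. With r = 9 and k = 55: n = 8 · 55 + 1 = 440 + 1 = 441. For n = 440 = 8 · 55, we can put exactly 8 objects in every box, avoiding 9 in any single one — so 441 is tight.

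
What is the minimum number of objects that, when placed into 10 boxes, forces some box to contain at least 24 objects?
n = (24 − 1)·10 + 1 = 231

By the generalised pigeonhole principle, to guarantee some box contains ≥ r objects we need more than (r − 1) · k objects total. Threshold: n = (r − 1) · k + 1. With r = 24 and k = 10: n = 23 · 10 + 1 = 230 + 1 = 231. For n = 230 = 23 · 10, we can put exactly 23 objects in every box, avoiding 24 in any single one — so 231 is tight.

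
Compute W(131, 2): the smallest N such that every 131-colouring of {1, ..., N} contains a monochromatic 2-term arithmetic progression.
W(131, 2) = 131 + 1 = 132

A 2-term AP is any pair of integers, so a monochromatic 2-AP exists iff some colour is used at least twice. With 131 colours, the colouring i ↦ i on {1, ..., 131} uses each colour once, avoiding any monochromatic pair, so W(131, 2) > 131. For {1, ..., 132}, pigeonhole forces two integers of the same colour, which form a monochromatic 2-AP. Hence W(131, 2) = 132.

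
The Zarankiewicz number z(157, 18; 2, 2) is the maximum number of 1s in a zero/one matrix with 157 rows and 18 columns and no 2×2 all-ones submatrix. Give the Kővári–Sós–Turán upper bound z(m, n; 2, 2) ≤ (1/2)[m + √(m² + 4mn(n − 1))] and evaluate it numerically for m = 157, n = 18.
z(157, 18; 2, 2) ≤ (1/2)[157 + √(157² + 4·157·18·17)] = (1/2)[157 + √216817] = 311.3181

Kővári–Sós–Turán: let r_1, ..., r_157 be the row sums and z = Σ r_i the total number of 1s. Each pair of columns can share at most one row with both entries 1 (else a 2×2 all-ones block appears), so Σ_i C(r_i, 2) ≤ C(18, 2) = 153. By convexity Σ_i C(r_i, 2) ≥ 157·C(z/157, 2) = z(z − 157)/(2·157), giving z² − 157z − 157·18·17 ≤ 0 and hence z ≤ (1/2)[157 + √(24649 + 4·48042)] = (1/2)[157 + √216817] ≈ (1/2)(157 + 465.6361) = 311.3181.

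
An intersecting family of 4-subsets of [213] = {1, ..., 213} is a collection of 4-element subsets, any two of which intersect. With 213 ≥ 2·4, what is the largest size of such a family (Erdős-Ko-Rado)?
max |F| = C(212, 3) = 1565620

The Erdős-Ko-Rado theorem states: for n ≥ 2k, an intersecting family of k-subsets of an n-element set has size at most C(n − 1, k − 1), with equality for 'star' families {A ⊆ [n] : |A| = k, i ∈ A} (fix an element i). For n = 213, k = 4: C(212, 3) = 1565620.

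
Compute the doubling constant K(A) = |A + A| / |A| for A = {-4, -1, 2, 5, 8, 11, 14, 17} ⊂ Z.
K = |A + A| / |A| = 15/8

Enumerate A + A = {a + b : a, b ∈ A}. With |A| = 8, there are |A|^2 = 64 ordered sum pairs; collecting distinct values, A + A = {-8, -5, -2, 1, 4, 7, 10, 13, 16, 19, 22, 25, 28, 31, 34}, so |A + A| = 15. Thus K = 15/8. Here |A + A| = 2|A| − 1 = 15, the minimum possible — so K = 15/8 is minimal, which holds iff A is an arithmetic progression.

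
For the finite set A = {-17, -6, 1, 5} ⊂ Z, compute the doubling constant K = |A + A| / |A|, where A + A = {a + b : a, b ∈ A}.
K = |A + A| / |A| = 9/4

Enumerate A + A = {a + b : a, b ∈ A}. With |A| = 4, there are |A|^2 = 16 ordered sum pairs; collecting distinct values, A + A = {-34, -23, -16, -12, -5, -1, 2, 6, 10}, so |A + A| = 9. Thus K = 9/4. For comparison, the minimum possible |A + A| over all 4-element sets is 2·4 − 1 = 7 (so min K = 7/4), attained only by arithmetic progressions.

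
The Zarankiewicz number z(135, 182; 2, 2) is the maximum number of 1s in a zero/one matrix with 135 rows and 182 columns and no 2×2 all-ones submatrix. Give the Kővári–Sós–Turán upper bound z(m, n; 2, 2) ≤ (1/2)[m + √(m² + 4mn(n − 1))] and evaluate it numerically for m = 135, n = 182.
z(135, 182; 2, 2) ≤ (1/2)[135 + √(135² + 4·135·182·181)] = (1/2)[135 + √17806905] = 2177.4114

Kővári–Sós–Turán: let r_1, ..., r_135 be the row sums and z = Σ r_i the total number of 1s. Each pair of columns can share at most one row with both entries 1 (else a 2×2 all-ones block appears), so Σ_i C(r_i, 2) ≤ C(182, 2) = 16471. By convexity Σ_i C(r_i, 2) ≥ 135·C(z/135, 2) = z(z − 135)/(2·135), giving z² − 135z − 135·182·181 ≤ 0 and hence z ≤ (1/2)[135 + √(18225 + 4·4447170)] = (1/2)[135 + √17806905] ≈ (1/2)(135 + 4219.8229) = 2177.4114.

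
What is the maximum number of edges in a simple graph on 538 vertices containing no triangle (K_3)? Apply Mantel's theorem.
ex(538, K_3) = ⌊538^2/4⌋ = 72361

Mantel (1907): a triangle-free graph on n vertices has at most ⌊n^2/4⌋ edges, with equality for the complete bipartite graph K_{⌊n/2⌋, ⌈n/2⌉}. For n = 538: ⌊538^2/4⌋ = ⌊289444/4⌋ = 72361. The extremal graph is K_{269, 269}, which has 269·269 = 72361 edges.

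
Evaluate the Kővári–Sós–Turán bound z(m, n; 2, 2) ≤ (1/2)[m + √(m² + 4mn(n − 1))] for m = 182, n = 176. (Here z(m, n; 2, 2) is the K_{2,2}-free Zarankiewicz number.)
z(182, 176; 2, 2) ≤ (1/2)[182 + √(182² + 4·182·176·175)] = (1/2)[182 + √22455524] = 2460.363

Kővári–Sós–Turán: let r_1, ..., r_182 be the row sums and z = Σ r_i the total number of 1s. Each pair of columns can share at most one row with both entries 1 (else a 2×2 all-ones block appears), so Σ_i C(r_i, 2) ≤ C(176, 2) = 15400. By convexity Σ_i C(r_i, 2) ≥ 182·C(z/182, 2) = z(z − 182)/(2·182), giving z² − 182z − 182·176·175 ≤ 0 and hence z ≤ (1/2)[182 + √(33124 + 4·5605600)] = (1/2)[182 + √22455524] ≈ (1/2)(182 + 4738.726) = 2460.363.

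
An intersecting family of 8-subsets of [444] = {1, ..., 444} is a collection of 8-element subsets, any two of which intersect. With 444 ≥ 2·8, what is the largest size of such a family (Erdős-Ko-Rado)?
max |F| = C(443, 7) = 633441908353254

Erdős-Ko-Rado (1961): when n ≥ 2k, max |F| = C(n−1, k−1). The bound is attained by the star {A : i ∈ A} for any fixed i ∈ [n]. Here C(444−1, 8−1) = C(443, 7) = 633441908353254.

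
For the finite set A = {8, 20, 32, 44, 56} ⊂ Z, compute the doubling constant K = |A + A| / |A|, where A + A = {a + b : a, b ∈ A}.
K = |A + A| / |A| = 9/5

Enumerate A + A = {a + b : a, b ∈ A}. With |A| = 5, there are |A|^2 = 25 ordered sum pairs; collecting distinct values, A + A = {16, 28, 40, 52, 64, 76, 88, 100, 112}, so |A + A| = 9. Thus K = 9/5. Here |A + A| = 2|A| − 1 = 9, the minimum possible — so K = 9/5 is minimal, which holds iff A is an arithmetic progression.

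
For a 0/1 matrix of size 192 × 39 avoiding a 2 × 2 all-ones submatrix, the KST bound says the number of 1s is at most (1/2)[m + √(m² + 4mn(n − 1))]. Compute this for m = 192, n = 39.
z(192, 39; 2, 2) ≤ (1/2)[192 + √(192² + 4·192·39·38)] = (1/2)[192 + √1175040] = 637.9963

Kővári–Sós–Turán: let r_1, ..., r_192 be the row sums and z = Σ r_i the total number of 1s. Each pair of columns can share at most one row with both entries 1 (else a 2×2 all-ones block appears), so Σ_i C(r_i, 2) ≤ C(39, 2) = 741. By convexity Σ_i C(r_i, 2) ≥ 192·C(z/192, 2) = z(z − 192)/(2·192), giving z² − 192z − 192·39·38 ≤ 0 and hence z ≤ (1/2)[192 + √(36864 + 4·284544)] = (1/2)[192 + √1175040] ≈ (1/2)(192 + 1083.9926) = 637.9963.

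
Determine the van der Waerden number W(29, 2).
W(29, 2) = 29 + 1 = 30

A 2-term AP is any pair of integers, so a monochromatic 2-AP exists iff some colour is used at least twice. With 29 colours, the colouring i ↦ i on {1, ..., 29} uses each colour once, avoiding any monochromatic pair, so W(29, 2) > 29. For {1, ..., 30}, pigeonhole forces two integers of the same colour, which form a monochromatic 2-AP. Hence W(29, 2) = 30.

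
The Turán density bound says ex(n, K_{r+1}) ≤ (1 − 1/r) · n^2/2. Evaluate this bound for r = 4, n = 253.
Turán density bound = (3/4) · 253^2/2 = 192027/8 ≈ 24003.375

Turán's theorem: ex(n, K_{r+1}) is achieved by the complete r-partite Turán graph T(n, r) with parts as balanced as possible, and is at most (1 − 1/r) · n^2/2. For r = 4, n = 253: the density bound is (3/4) · 64009/2 = 192027/8 ≈ 24003.375. The integer-valued extremum is e(T(253, 4)) = 24003, which is strictly less than the density bound 192027/8 since 4 ∤ 253 (the parts of T(253, 4) cannot all be equal).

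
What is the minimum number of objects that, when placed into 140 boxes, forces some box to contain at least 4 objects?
n = (4 − 1)·140 + 1 = 421

By the generalised pigeonhole principle, to guarantee some box contains ≥ r objects we need more than (r − 1) · k objects total. Threshold: n = (r − 1) · k + 1. With r = 4 and k = 140: n = 3 · 140 + 1 = 420 + 1 = 421. For n = 420 = 3 · 140, we can put exactly 3 objects in every box, avoiding 4 in any single one — so 421 is tight.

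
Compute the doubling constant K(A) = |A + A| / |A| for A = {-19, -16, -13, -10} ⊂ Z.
K = |A + A| / |A| = 7/4

Enumerate A + A = {a + b : a, b ∈ A}. With |A| = 4, there are |A|^2 = 16 ordered sum pairs; collecting distinct values, A + A = {-38, -35, -32, -29, -26, -23, -20}, so |A + A| = 7. Thus K = 7/4. Here |A + A| = 2|A| − 1 = 7, the minimum possible — so K = 7/4 is minimal, which holds iff A is an arithmetic progression.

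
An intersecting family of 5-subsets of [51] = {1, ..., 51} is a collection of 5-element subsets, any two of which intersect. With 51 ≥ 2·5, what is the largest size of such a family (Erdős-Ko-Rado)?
max |F| = C(50, 4) = 230300

Erdős-Ko-Rado (1961): when n ≥ 2k, max |F| = C(n−1, k−1). The bound is attained by the star {A : i ∈ A} for any fixed i ∈ [n]. Here C(51−1, 5−1) = C(50, 4) = 230300.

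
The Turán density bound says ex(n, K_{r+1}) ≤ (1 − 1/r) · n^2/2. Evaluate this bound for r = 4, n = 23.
Turán density bound = (3/4) · 23^2/2 = 1587/8 ≈ 198.375

Turán's theorem: ex(n, K_{r+1}) is achieved by the complete r-partite Turán graph T(n, r) with parts as balanced as possible, and is at most (1 − 1/r) · n^2/2. For r = 4, n = 23: the density bound is (3/4) · 529/2 = 1587/8 ≈ 198.375. The integer-valued extremum is e(T(23, 4)) = 198, which is strictly less than the density bound 1587/8 since 4 ∤ 23 (the parts of T(23, 4) cannot all be equal).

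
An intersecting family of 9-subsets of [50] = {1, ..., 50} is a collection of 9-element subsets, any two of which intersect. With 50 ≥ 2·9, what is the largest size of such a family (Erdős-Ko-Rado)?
max |F| = C(49, 8) = 450978066

Erdős-Ko-Rado (1961): when n ≥ 2k, max |F| = C(n−1, k−1). The bound is attained by the star {A : i ∈ A} for any fixed i ∈ [n]. Here C(50−1, 9−1) = C(49, 8) = 450978066.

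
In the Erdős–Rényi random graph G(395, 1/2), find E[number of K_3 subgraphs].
E[# K_3] = C(395, 3) · (1/2)^C(3, 2) = 10193765 / 2^3 = 1274220.625

For each 3-subset S of vertices (there are C(395, 3) = 10193765 such S), let X_S = 1 if S induces a K_3 (all C(3, 2) = 3 edges present). Then P(X_S = 1) = (1/2)^3 = 1/8. By linearity of expectation, E[# K_3] = C(395, 3) · (1/2)^3 = 10193765 / 8 = 1274220.625.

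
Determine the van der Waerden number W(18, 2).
W(18, 2) = 18 + 1 = 19

A 2-term AP is any pair of integers, so a monochromatic 2-AP exists iff some colour is used at least twice. With 18 colours, the colouring i ↦ i on {1, ..., 18} uses each colour once, avoiding any monochromatic pair, so W(18, 2) > 18. For {1, ..., 19}, pigeonhole forces two integers of the same colour, which form a monochromatic 2-AP. Hence W(18, 2) = 19.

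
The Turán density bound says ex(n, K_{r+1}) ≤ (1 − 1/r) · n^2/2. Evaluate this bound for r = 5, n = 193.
Turán density bound = (4/5) · 193^2/2 = 74498/5 ≈ 14899.6

Turán's theorem: ex(n, K_{r+1}) is achieved by the complete r-partite Turán graph T(n, r) with parts as balanced as possible, and is at most (1 − 1/r) · n^2/2. For r = 5, n = 193: the density bound is (4/5) · 37249/2 = 74498/5 ≈ 14899.6. The integer-valued extremum is e(T(193, 5)) = 14899, which is strictly less than the density bound 74498/5 since 5 ∤ 193 (the parts of T(193, 5) cannot all be equal).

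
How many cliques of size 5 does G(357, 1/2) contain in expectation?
E[# K_5] = C(357, 5) · (1/2)^C(5, 2) = 46983275241 / 2^10 ≈ 45882104.727539

For each 5-subset S of vertices (there are C(357, 5) = 46983275241 such S), let X_S = 1 if S induces a K_5 (all C(5, 2) = 10 edges present). Then P(X_S = 1) = (1/2)^10 = 1/1024. By linearity of expectation, E[# K_5] = C(357, 5) · (1/2)^10 = 46983275241 / 1024 ≈ 45882104.727539.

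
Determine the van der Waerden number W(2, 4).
W(2, 4) = 35

W(2, 4) = 35. The lower bound W(2, 4) > 34 comes from an explicit good 2-colouring of [1, 34]; the upper bound W(2, 4) ≤ 35 was verified by exhaustive search over 2-colourings of [1, 35].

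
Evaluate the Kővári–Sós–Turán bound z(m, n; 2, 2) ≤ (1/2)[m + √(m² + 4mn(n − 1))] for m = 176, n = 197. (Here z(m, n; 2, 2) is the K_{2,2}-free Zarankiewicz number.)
z(176, 197; 2, 2) ≤ (1/2)[176 + √(176² + 4·176·197·196)] = (1/2)[176 + √27213824] = 2696.3435

Kővári–Sós–Turán: let r_1, ..., r_176 be the row sums and z = Σ r_i the total number of 1s. Each pair of columns can share at most one row with both entries 1 (else a 2×2 all-ones block appears), so Σ_i C(r_i, 2) ≤ C(197, 2) = 19306. By convexity Σ_i C(r_i, 2) ≥ 176·C(z/176, 2) = z(z − 176)/(2·176), giving z² − 176z − 176·197·196 ≤ 0 and hence z ≤ (1/2)[176 + √(30976 + 4·6795712)] = (1/2)[176 + √27213824] ≈ (1/2)(176 + 5216.6871) = 2696.3435.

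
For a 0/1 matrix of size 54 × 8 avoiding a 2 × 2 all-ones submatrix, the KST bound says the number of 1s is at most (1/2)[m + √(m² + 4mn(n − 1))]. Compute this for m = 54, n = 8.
z(54, 8; 2, 2) ≤ (1/2)[54 + √(54² + 4·54·8·7)] = (1/2)[54 + √15012] = 88.2617

Kővári–Sós–Turán: let r_1, ..., r_54 be the row sums and z = Σ r_i the total number of 1s. Each pair of columns can share at most one row with both entries 1 (else a 2×2 all-ones block appears), so Σ_i C(r_i, 2) ≤ C(8, 2) = 28. By convexity Σ_i C(r_i, 2) ≥ 54·C(z/54, 2) = z(z − 54)/(2·54), giving z² − 54z − 54·8·7 ≤ 0 and hence z ≤ (1/2)[54 + √(2916 + 4·3024)] = (1/2)[54 + √15012] ≈ (1/2)(54 + 122.5235) = 88.2617.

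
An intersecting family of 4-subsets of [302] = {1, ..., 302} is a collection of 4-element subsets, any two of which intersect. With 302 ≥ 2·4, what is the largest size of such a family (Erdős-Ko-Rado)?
max |F| = C(301, 3) = 4499950

Erdős-Ko-Rado (1961): when n ≥ 2k, max |F| = C(n−1, k−1). The bound is attained by the star {A : i ∈ A} for any fixed i ∈ [n]. Here C(302−1, 4−1) = C(301, 3) = 4499950.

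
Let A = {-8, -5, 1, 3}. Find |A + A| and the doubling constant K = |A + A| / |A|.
K = |A + A| / |A| = 10/4 = 5/2

Enumerate A + A = {a + b : a, b ∈ A}. With |A| = 4, there are |A|^2 = 16 ordered sum pairs; collecting distinct values, A + A = {-16, -13, -10, -7, -5, -4, -2, 2, 4, 6}, so |A + A| = 10. Thus K = 10/4 = 5/2. For comparison, the minimum possible |A + A| over all 4-element sets is 2·4 − 1 = 7 (so min K = 7/4), attained only by arithmetic progressions.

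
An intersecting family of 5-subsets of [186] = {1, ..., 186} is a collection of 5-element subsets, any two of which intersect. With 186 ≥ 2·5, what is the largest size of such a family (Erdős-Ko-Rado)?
max |F| = C(185, 4) = 47239010

The Erdős-Ko-Rado theorem states: for n ≥ 2k, an intersecting family of k-subsets of an n-element set has size at most C(n − 1, k − 1), with equality for 'star' families {A ⊆ [n] : |A| = k, i ∈ A} (fix an element i). For n = 186, k = 5: C(185, 4) = 47239010.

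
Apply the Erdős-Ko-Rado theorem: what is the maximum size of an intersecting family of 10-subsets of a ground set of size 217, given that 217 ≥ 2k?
max |F| = C(216, 9) = 2382153741979440

Erdős-Ko-Rado (1961): when n ≥ 2k, max |F| = C(n−1, k−1). The bound is attained by the star {A : i ∈ A} for any fixed i ∈ [n]. Here C(217−1, 10−1) = C(216, 9) = 2382153741979440.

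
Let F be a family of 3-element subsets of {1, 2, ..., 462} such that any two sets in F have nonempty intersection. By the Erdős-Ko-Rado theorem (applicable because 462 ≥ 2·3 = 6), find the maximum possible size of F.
max |F| = C(461, 2) = 106030

Erdős-Ko-Rado (1961): when n ≥ 2k, max |F| = C(n−1, k−1). The bound is attained by the star {A : i ∈ A} for any fixed i ∈ [n]. Here C(462−1, 3−1) = C(461, 2) = 106030.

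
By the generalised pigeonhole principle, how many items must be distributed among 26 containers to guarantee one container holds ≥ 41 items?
n = (41 − 1)·26 + 1 = 1041

By the generalised pigeonhole principle, to guarantee some box contains ≥ r objects we need more than (r − 1) · k objects total. Threshold: n = (r − 1) · k + 1. With r = 41 and k = 26: n = 40 · 26 + 1 = 1040 + 1 = 1041. For n = 1040 = 40 · 26, we can put exactly 40 objects in every box, avoiding 41 in any single one — so 1041 is tight.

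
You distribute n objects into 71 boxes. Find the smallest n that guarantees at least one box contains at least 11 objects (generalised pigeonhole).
n = (11 − 1)·71 + 1 = 711

By the generalised pigeonhole principle, to guarantee some box contains ≥ r objects we need more than (r − 1) · k objects total. Threshold: n = (r − 1) · k + 1. With r = 11 and k = 71: n = 10 · 71 + 1 = 710 + 1 = 711. For n = 710 = 10 · 71, we can put exactly 10 objects in every box, avoiding 11 in any single one — so 711 is tight.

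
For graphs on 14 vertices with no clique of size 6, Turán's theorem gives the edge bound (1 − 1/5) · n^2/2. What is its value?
Turán density bound = (4/5) · 14^2/2 = 392/5 ≈ 78.4

Turán's theorem: ex(n, K_{r+1}) is achieved by the complete r-partite Turán graph T(n, r) with parts as balanced as possible, and is at most (1 − 1/r) · n^2/2. For r = 5, n = 14: the density bound is (4/5) · 196/2 = 392/5 ≈ 78.4. The integer-valued extremum is e(T(14, 5)) = 78, which is strictly less than the density bound 392/5 since 5 ∤ 14 (the parts of T(14, 5) cannot all be equal).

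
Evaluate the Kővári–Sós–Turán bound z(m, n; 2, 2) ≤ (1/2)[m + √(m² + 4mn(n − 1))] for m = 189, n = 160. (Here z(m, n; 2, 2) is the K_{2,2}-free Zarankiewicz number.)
z(189, 160; 2, 2) ≤ (1/2)[189 + √(189² + 4·189·160·159)] = (1/2)[189 + √19268361] = 2289.2871

Kővári–Sós–Turán: let r_1, ..., r_189 be the row sums and z = Σ r_i the total number of 1s. Each pair of columns can share at most one row with both entries 1 (else a 2×2 all-ones block appears), so Σ_i C(r_i, 2) ≤ C(160, 2) = 12720. By convexity Σ_i C(r_i, 2) ≥ 189·C(z/189, 2) = z(z − 189)/(2·189), giving z² − 189z − 189·160·159 ≤ 0 and hence z ≤ (1/2)[189 + √(35721 + 4·4808160)] = (1/2)[189 + √19268361] ≈ (1/2)(189 + 4389.5741) = 2289.2871.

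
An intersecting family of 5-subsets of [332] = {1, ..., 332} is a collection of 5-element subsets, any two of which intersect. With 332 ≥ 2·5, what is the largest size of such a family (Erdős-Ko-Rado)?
max |F| = C(331, 4) = 491134490

Erdős-Ko-Rado (1961): when n ≥ 2k, max |F| = C(n−1, k−1). The bound is attained by the star {A : i ∈ A} for any fixed i ∈ [n]. Here C(332−1, 5−1) = C(331, 4) = 491134490.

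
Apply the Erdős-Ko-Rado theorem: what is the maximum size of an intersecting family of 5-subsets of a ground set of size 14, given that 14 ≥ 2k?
max |F| = C(13, 4) = 715

Erdős-Ko-Rado (1961): when n ≥ 2k, max |F| = C(n−1, k−1). The bound is attained by the star {A : i ∈ A} for any fixed i ∈ [n]. Here C(14−1, 5−1) = C(13, 4) = 715.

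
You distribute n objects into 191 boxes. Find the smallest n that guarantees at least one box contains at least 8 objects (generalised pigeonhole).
n = (8 − 1)·191 + 1 = 1338

By the generalised pigeonhole principle, to guarantee some box contains ≥ r objects we need more than (r − 1) · k objects total. Threshold: n = (r − 1) · k + 1. With r = 8 and k = 191: n = 7 · 191 + 1 = 1337 + 1 = 1338. For n = 1337 = 7 · 191, we can put exactly 7 objects in every box, avoiding 8 in any single one — so 1338 is tight.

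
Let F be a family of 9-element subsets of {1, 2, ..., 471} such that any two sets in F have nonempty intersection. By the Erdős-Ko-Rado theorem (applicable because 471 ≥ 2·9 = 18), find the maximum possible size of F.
max |F| = C(470, 8) = 55622531674258770

The Erdős-Ko-Rado theorem states: for n ≥ 2k, an intersecting family of k-subsets of an n-element set has size at most C(n − 1, k − 1), with equality for 'star' families {A ⊆ [n] : |A| = k, i ∈ A} (fix an element i). For n = 471, k = 9: C(470, 8) = 55622531674258770.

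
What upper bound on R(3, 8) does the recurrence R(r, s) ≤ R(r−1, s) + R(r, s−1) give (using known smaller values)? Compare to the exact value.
R(3, 8) ≤ R(2, 8) + R(3, 7) = 8 + 23 = 31; exact value R(3, 8) = 28.

The Erdős–Szekeres recurrence R(r, s) ≤ R(r−1, s) + R(r, s−1) applied to (r, s) = (3, 8) gives
  R(3, 8) ≤ R(2, 8) + R(3, 7) = 8 + 23 = 31.
(Recall R(2, k) = k and R is symmetric.) The recurrence is not tight here (it gives 31, but the exact value is R(3, 8) = 28); the tight upper bound requires a sharper argument than the simple recurrence, combined with a lower-bound construction on K_{27}.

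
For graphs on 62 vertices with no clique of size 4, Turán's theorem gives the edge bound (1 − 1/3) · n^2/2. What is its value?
Turán density bound = (2/3) · 62^2/2 = 3844/3 ≈ 1281.3333

Turán's theorem: ex(n, K_{r+1}) is achieved by the complete r-partite Turán graph T(n, r) with parts as balanced as possible, and is at most (1 − 1/r) · n^2/2. For r = 3, n = 62: the density bound is (2/3) · 3844/2 = 3844/3 ≈ 1281.3333. The integer-valued extremum is e(T(62, 3)) = 1281, which is strictly less than the density bound 3844/3 since 3 ∤ 62 (the parts of T(62, 3) cannot all be equal).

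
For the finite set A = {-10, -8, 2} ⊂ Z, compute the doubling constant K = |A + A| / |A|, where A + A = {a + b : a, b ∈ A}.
K = |A + A| / |A| = 6/3 = 2

Enumerate A + A = {a + b : a, b ∈ A}. With |A| = 3, there are |A|^2 = 9 ordered sum pairs; collecting distinct values, A + A = {-20, -18, -16, -8, -6, 4}, so |A + A| = 6. Thus K = 6/3 = 2. For comparison, the minimum possible |A + A| over all 3-element sets is 2·3 − 1 = 5 (so min K = 5/3), attained only by arithmetic progressions.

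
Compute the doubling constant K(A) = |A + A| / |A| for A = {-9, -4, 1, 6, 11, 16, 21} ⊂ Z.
K = |A + A| / |A| = 13/7

Enumerate A + A = {a + b : a, b ∈ A}. With |A| = 7, there are |A|^2 = 49 ordered sum pairs; collecting distinct values, A + A = {-18, -13, -8, -3, 2, 7, 12, 17, 22, 27, 32, 37, 42}, so |A + A| = 13. Thus K = 13/7. Here |A + A| = 2|A| − 1 = 13, the minimum possible — so K = 13/7 is minimal, which holds iff A is an arithmetic progression.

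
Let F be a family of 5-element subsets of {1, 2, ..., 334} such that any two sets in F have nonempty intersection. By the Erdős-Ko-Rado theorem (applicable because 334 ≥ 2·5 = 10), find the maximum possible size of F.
max |F| = C(333, 4) = 503167995

Erdős-Ko-Rado (1961): when n ≥ 2k, max |F| = C(n−1, k−1). The bound is attained by the star {A : i ∈ A} for any fixed i ∈ [n]. Here C(334−1, 5−1) = C(333, 4) = 503167995.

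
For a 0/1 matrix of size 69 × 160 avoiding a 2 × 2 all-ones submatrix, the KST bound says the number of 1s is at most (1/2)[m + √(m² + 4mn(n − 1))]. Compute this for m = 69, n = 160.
z(69, 160; 2, 2) ≤ (1/2)[69 + √(69² + 4·69·160·159)] = (1/2)[69 + √7026201] = 1359.8491

Kővári–Sós–Turán: let r_1, ..., r_69 be the row sums and z = Σ r_i the total number of 1s. Each pair of columns can share at most one row with both entries 1 (else a 2×2 all-ones block appears), so Σ_i C(r_i, 2) ≤ C(160, 2) = 12720. By convexity Σ_i C(r_i, 2) ≥ 69·C(z/69, 2) = z(z − 69)/(2·69), giving z² − 69z − 69·160·159 ≤ 0 and hence z ≤ (1/2)[69 + √(4761 + 4·1755360)] = (1/2)[69 + √7026201] ≈ (1/2)(69 + 2650.6982) = 1359.8491.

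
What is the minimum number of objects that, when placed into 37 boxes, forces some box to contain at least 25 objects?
n = (25 − 1)·37 + 1 = 889

By the generalised pigeonhole principle, to guarantee some box contains ≥ r objects we need more than (r − 1) · k objects total. Threshold: n = (r − 1) · k + 1. With r = 25 and k = 37: n = 24 · 37 + 1 = 888 + 1 = 889. For n = 888 = 24 · 37, we can put exactly 24 objects in every box, avoiding 25 in any single one — so 889 is tight.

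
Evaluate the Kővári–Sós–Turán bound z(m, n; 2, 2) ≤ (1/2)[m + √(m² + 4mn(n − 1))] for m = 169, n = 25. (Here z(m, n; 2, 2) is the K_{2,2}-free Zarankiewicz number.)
z(169, 25; 2, 2) ≤ (1/2)[169 + √(169² + 4·169·25·24)] = (1/2)[169 + √434161] = 413.9545

Kővári–Sós–Turán: let r_1, ..., r_169 be the row sums and z = Σ r_i the total number of 1s. Each pair of columns can share at most one row with both entries 1 (else a 2×2 all-ones block appears), so Σ_i C(r_i, 2) ≤ C(25, 2) = 300. By convexity Σ_i C(r_i, 2) ≥ 169·C(z/169, 2) = z(z − 169)/(2·169), giving z² − 169z − 169·25·24 ≤ 0 and hence z ≤ (1/2)[169 + √(28561 + 4·101400)] = (1/2)[169 + √434161] ≈ (1/2)(169 + 658.9089) = 413.9545.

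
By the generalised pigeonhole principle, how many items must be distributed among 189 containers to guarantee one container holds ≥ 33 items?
n = (33 − 1)·189 + 1 = 6049

By the generalised pigeonhole principle, to guarantee some box contains ≥ r objects we need more than (r − 1) · k objects total. Threshold: n = (r − 1) · k + 1. With r = 33 and k = 189: n = 32 · 189 + 1 = 6048 + 1 = 6049. For n = 6048 = 32 · 189, we can put exactly 32 objects in every box, avoiding 33 in any single one — so 6049 is tight.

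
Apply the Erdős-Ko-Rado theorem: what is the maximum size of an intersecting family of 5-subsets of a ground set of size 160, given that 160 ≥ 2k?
max |F| = C(159, 4) = 25637001

The Erdős-Ko-Rado theorem states: for n ≥ 2k, an intersecting family of k-subsets of an n-element set has size at most C(n − 1, k − 1), with equality for 'star' families {A ⊆ [n] : |A| = k, i ∈ A} (fix an element i). For n = 160, k = 5: C(159, 4) = 25637001.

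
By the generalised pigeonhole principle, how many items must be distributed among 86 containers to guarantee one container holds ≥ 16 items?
n = (16 − 1)·86 + 1 = 1291

By the generalised pigeonhole principle, to guarantee some box contains ≥ r objects we need more than (r − 1) · k objects total. Threshold: n = (r − 1) · k + 1. With r = 16 and k = 86: n = 15 · 86 + 1 = 1290 + 1 = 1291. For n = 1290 = 15 · 86, we can put exactly 15 objects in every box, avoiding 16 in any single one — so 1291 is tight.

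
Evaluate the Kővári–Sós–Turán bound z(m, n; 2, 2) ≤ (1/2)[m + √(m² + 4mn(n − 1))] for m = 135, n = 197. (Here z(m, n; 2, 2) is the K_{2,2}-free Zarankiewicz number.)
z(135, 197; 2, 2) ≤ (1/2)[135 + √(135² + 4·135·197·196)] = (1/2)[135 + √20868705] = 2351.6139

Kővári–Sós–Turán: let r_1, ..., r_135 be the row sums and z = Σ r_i the total number of 1s. Each pair of columns can share at most one row with both entries 1 (else a 2×2 all-ones block appears), so Σ_i C(r_i, 2) ≤ C(197, 2) = 19306. By convexity Σ_i C(r_i, 2) ≥ 135·C(z/135, 2) = z(z − 135)/(2·135), giving z² − 135z − 135·197·196 ≤ 0 and hence z ≤ (1/2)[135 + √(18225 + 4·5212620)] = (1/2)[135 + √20868705] ≈ (1/2)(135 + 4568.2278) = 2351.6139.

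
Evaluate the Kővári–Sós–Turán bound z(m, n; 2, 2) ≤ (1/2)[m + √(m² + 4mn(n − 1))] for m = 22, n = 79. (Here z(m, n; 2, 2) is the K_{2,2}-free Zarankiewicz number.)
z(22, 79; 2, 2) ≤ (1/2)[22 + √(22² + 4·22·79·78)] = (1/2)[22 + √542740] = 379.3544

Kővári–Sós–Turán: let r_1, ..., r_22 be the row sums and z = Σ r_i the total number of 1s. Each pair of columns can share at most one row with both entries 1 (else a 2×2 all-ones block appears), so Σ_i C(r_i, 2) ≤ C(79, 2) = 3081. By convexity Σ_i C(r_i, 2) ≥ 22·C(z/22, 2) = z(z − 22)/(2·22), giving z² − 22z − 22·79·78 ≤ 0 and hence z ≤ (1/2)[22 + √(484 + 4·135564)] = (1/2)[22 + √542740] ≈ (1/2)(22 + 736.7089) = 379.3544.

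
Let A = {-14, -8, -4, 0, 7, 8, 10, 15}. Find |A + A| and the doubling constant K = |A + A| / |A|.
K = |A + A| / |A| = 31/8

Enumerate A + A = {a + b : a, b ∈ A}. With |A| = 8, there are |A|^2 = 64 ordered sum pairs; collecting distinct values, A + A = {-28, -22, -18, -16, -14, -12, -8, -7, -6, -4, -1, 0, 1, 2, 3, 4, 6, 7, 8, 10, 11, 14, 15, 16, 17, 18, 20, 22, 23, 25, 30}, so |A + A| = 31. Thus K = 31/8. For comparison, the minimum possible |A + A| over all 8-element sets is 2·8 − 1 = 15 (so min K = 15/8), attained only by arithmetic progressions.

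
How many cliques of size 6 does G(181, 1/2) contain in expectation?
E[# K_6] = C(181, 6) · (1/2)^C(6, 2) = 44913567336 / 2^15 = 5614195917/4096 ≈ 1370653.300049

For each 6-subset S of vertices (there are C(181, 6) = 44913567336 such S), let X_S = 1 if S induces a K_6 (all C(6, 2) = 15 edges present). Then P(X_S = 1) = (1/2)^15 = 1/32768. By linearity of expectation, E[# K_6] = C(181, 6) · (1/2)^15 = 44913567336 / 32768 = 5614195917/4096 ≈ 1370653.300049.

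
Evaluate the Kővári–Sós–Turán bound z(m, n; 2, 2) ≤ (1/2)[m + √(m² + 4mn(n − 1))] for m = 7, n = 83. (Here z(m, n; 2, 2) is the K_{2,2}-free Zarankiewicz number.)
z(7, 83; 2, 2) ≤ (1/2)[7 + √(7² + 4·7·83·82)] = (1/2)[7 + √190617] = 221.7985

Kővári–Sós–Turán: let r_1, ..., r_7 be the row sums and z = Σ r_i the total number of 1s. Each pair of columns can share at most one row with both entries 1 (else a 2×2 all-ones block appears), so Σ_i C(r_i, 2) ≤ C(83, 2) = 3403. By convexity Σ_i C(r_i, 2) ≥ 7·C(z/7, 2) = z(z − 7)/(2·7), giving z² − 7z − 7·83·82 ≤ 0 and hence z ≤ (1/2)[7 + √(49 + 4·47642)] = (1/2)[7 + √190617] ≈ (1/2)(7 + 436.5971) = 221.7985.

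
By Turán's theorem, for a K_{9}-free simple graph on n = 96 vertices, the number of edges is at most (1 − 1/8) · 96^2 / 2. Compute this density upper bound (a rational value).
Turán density bound = (7/8) · 96^2/2 = 4032

Turán's theorem: ex(n, K_{r+1}) is achieved by the complete r-partite Turán graph T(n, r) with parts as balanced as possible, and is at most (1 − 1/r) · n^2/2. For r = 8, n = 96: the density bound is (7/8) · 9216/2 = 4032. Since 8 ∣ 96, the Turán graph T(96, 8) has parts of equal size 12, and its edge count e(T(96, 8)) = 4032 attains the density bound exactly.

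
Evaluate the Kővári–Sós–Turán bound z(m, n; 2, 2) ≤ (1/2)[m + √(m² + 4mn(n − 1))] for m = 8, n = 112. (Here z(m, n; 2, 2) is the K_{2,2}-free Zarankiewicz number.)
z(8, 112; 2, 2) ≤ (1/2)[8 + √(8² + 4·8·112·111)] = (1/2)[8 + √397888] = 319.3918

Kővári–Sós–Turán: let r_1, ..., r_8 be the row sums and z = Σ r_i the total number of 1s. Each pair of columns can share at most one row with both entries 1 (else a 2×2 all-ones block appears), so Σ_i C(r_i, 2) ≤ C(112, 2) = 6216. By convexity Σ_i C(r_i, 2) ≥ 8·C(z/8, 2) = z(z − 8)/(2·8), giving z² − 8z − 8·112·111 ≤ 0 and hence z ≤ (1/2)[8 + √(64 + 4·99456)] = (1/2)[8 + √397888] ≈ (1/2)(8 + 630.7836) = 319.3918.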